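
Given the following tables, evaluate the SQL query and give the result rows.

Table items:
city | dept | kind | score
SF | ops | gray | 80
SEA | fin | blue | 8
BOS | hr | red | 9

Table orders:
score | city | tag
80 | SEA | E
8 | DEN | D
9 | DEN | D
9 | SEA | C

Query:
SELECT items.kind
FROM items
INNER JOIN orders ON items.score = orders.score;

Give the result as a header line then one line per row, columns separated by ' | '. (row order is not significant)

After JOIN orders (4 rows):
items.city | items.dept | items.kind | items.score | orders.score | orders.city | orders.tag
SF | ops | gray | 80 | 80 | SEA | E
SEA | fin | blue | 8 | 8 | DEN | D
BOS | hr | red | 9 | 9 | DEN | D
BOS | hr | red | 9 | 9 | SEA | C
After SELECT (4 rows):
items.kind
gray
blue
red
red

== RESULT ==
items.kind
gray
blue
red
red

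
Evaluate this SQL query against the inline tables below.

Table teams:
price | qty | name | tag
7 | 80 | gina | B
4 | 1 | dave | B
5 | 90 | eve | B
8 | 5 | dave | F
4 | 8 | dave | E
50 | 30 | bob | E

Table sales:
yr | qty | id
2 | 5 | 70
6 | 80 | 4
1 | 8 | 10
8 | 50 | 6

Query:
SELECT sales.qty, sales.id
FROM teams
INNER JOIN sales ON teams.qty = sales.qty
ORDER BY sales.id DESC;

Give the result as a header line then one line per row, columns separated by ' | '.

== RESULT ==
sales.qty | sales.id
5 | 70
8 | 10
80 | 4

Derivation:
After JOIN sales (3 rows):
teams.price | teams.qty | teams.name | teams.tag | sales.yr | sales.qty | sales.id
7 | 80 | gina | B | 6 | 80 | 4
8 | 5 | dave | F | 2 | 5 | 70
4 | 8 | dave | E | 1 | 8 | 10
After SELECT (3 rows):
sales.qty | sales.id
80 | 4
5 | 70
8 | 10
After ORDER BY (3 rows):
sales.qty | sales.id
5 | 70
8 | 10
80 | 4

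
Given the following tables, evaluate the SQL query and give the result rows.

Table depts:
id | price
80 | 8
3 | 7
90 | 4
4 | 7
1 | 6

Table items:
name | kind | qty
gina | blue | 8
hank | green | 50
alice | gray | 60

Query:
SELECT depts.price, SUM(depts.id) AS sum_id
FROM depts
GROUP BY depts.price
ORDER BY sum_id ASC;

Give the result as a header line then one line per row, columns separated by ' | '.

After GROUP BY (4 rows):
depts.price | sum_id
8 | 80
7 | 7
4 | 90
6 | 1
After ORDER BY (4 rows):
depts.price | sum_id
6 | 1
7 | 7
8 | 80
4 | 90

== RESULT ==
depts.price | sum_id
6 | 1
7 | 7
8 | 80
4 | 90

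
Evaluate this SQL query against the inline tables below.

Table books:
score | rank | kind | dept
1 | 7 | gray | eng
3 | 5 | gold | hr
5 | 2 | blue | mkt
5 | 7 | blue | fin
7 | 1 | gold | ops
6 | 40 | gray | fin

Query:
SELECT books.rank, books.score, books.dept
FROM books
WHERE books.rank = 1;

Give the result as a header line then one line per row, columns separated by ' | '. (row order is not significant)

After WHERE (1 rows):
books.score | books.rank | books.kind | books.dept
7 | 1 | gold | ops
After SELECT (1 rows):
books.rank | books.score | books.dept
1 | 7 | ops

== RESULT ==
books.rank | books.score | books.dept
1 | 7 | ops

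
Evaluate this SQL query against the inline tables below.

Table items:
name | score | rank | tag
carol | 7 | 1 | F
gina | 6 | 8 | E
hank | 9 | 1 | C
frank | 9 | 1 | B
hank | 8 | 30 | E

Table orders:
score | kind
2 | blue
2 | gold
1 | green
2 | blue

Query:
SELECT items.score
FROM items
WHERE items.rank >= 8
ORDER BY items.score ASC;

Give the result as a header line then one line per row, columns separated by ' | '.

== RESULT ==
items.score
6
8

Derivation:
After WHERE (2 rows):
items.name | items.score | items.rank | items.tag
gina | 6 | 8 | E
hank | 8 | 30 | E
After SELECT (2 rows):
items.score
6
8
After ORDER BY (2 rows):
items.score
6
8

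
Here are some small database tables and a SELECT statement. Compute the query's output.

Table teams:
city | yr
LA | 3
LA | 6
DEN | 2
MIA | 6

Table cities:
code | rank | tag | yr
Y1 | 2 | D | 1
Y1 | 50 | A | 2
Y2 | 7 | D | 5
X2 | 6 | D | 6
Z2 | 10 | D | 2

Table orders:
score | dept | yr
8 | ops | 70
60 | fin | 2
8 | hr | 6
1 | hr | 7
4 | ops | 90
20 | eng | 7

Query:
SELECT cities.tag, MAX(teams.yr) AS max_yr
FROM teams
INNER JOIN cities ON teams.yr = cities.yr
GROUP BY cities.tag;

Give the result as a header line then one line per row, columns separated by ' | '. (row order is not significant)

== RESULT ==
cities.tag | max_yr
D | 6
A | 2

Derivation:
After JOIN cities (4 rows):
teams.city | teams.yr | cities.code | cities.rank | cities.tag | cities.yr
LA | 6 | X2 | 6 | D | 6
DEN | 2 | Y1 | 50 | A | 2
DEN | 2 | Z2 | 10 | D | 2
MIA | 6 | X2 | 6 | D | 6
After GROUP BY (2 rows):
cities.tag | max_yr
D | 6
A | 2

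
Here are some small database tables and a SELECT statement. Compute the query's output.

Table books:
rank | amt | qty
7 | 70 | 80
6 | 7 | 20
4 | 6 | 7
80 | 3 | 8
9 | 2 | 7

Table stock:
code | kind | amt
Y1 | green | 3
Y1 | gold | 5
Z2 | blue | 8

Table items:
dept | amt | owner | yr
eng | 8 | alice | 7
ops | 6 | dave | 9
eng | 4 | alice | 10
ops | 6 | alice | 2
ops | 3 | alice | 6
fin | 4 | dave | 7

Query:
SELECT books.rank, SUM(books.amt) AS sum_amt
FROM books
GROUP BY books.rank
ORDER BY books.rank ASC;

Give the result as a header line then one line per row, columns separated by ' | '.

== RESULT ==
books.rank | sum_amt
4 | 6
6 | 7
7 | 70
9 | 2
80 | 3

Derivation:
After GROUP BY (5 rows):
books.rank | sum_amt
7 | 70
6 | 7
4 | 6
80 | 3
9 | 2
After ORDER BY (5 rows):
books.rank | sum_amt
4 | 6
6 | 7
7 | 70
9 | 2
80 | 3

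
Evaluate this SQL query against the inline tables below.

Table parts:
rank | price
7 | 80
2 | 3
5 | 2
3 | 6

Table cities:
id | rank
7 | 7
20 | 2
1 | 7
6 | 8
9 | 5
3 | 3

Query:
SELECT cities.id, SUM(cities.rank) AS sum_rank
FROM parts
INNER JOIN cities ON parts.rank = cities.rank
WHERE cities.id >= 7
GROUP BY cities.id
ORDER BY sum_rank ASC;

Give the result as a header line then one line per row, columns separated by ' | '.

== RESULT ==
cities.id | sum_rank
20 | 2
9 | 5
7 | 7

Derivation:
After JOIN cities (5 rows):
parts.rank | parts.price | cities.id | cities.rank
7 | 80 | 7 | 7
7 | 80 | 1 | 7
2 | 3 | 20 | 2
5 | 2 | 9 | 5
3 | 6 | 3 | 3
After WHERE (3 rows):
parts.rank | parts.price | cities.id | cities.rank
7 | 80 | 7 | 7
2 | 3 | 20 | 2
5 | 2 | 9 | 5
After GROUP BY (3 rows):
cities.id | sum_rank
7 | 7
20 | 2
9 | 5
After ORDER BY (3 rows):
cities.id | sum_rank
20 | 2
9 | 5
7 | 7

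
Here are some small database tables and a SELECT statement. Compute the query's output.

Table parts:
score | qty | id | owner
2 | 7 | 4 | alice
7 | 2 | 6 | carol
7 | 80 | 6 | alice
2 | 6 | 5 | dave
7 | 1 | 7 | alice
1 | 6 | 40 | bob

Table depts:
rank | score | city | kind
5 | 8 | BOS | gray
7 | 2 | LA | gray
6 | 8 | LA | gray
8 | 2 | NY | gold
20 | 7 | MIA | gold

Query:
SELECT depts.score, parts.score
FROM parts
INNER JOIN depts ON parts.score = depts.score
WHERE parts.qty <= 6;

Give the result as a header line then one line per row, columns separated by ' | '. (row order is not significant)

After JOIN depts (7 rows):
parts.score | parts.qty | parts.id | parts.owner | depts.rank | depts.score | depts.city | depts.kind
2 | 7 | 4 | alice | 7 | 2 | LA | gray
2 | 7 | 4 | alice | 8 | 2 | NY | gold
7 | 2 | 6 | carol | 20 | 7 | MIA | gold
7 | 80 | 6 | alice | 20 | 7 | MIA | gold
2 | 6 | 5 | dave | 7 | 2 | LA | gray
2 | 6 | 5 | dave | 8 | 2 | NY | gold
7 | 1 | 7 | alice | 20 | 7 | MIA | gold
After WHERE (4 rows):
parts.score | parts.qty | parts.id | parts.owner | depts.rank | depts.score | depts.city | depts.kind
7 | 2 | 6 | carol | 20 | 7 | MIA | gold
2 | 6 | 5 | dave | 7 | 2 | LA | gray
2 | 6 | 5 | dave | 8 | 2 | NY | gold
7 | 1 | 7 | alice | 20 | 7 | MIA | gold
After SELECT (4 rows):
depts.score | parts.score
7 | 7
2 | 2
2 | 2
7 | 7

== RESULT ==
depts.score | parts.score
7 | 7
2 | 2
2 | 2
7 | 7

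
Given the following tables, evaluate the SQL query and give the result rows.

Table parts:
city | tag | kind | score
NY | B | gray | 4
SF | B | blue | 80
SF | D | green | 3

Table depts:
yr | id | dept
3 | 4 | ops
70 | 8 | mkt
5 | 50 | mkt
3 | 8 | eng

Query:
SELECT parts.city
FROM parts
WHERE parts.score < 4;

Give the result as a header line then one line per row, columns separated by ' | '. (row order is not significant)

== RESULT ==
parts.city
SF

Derivation:
After WHERE (1 rows):
parts.city | parts.tag | parts.kind | parts.score
SF | D | green | 3
After SELECT (1 rows):
parts.city
SF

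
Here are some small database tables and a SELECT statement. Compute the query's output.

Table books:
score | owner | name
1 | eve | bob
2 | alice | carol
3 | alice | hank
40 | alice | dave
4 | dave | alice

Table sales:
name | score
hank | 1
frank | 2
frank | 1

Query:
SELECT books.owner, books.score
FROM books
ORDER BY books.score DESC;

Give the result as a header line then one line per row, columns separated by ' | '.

== RESULT ==
books.owner | books.score
alice | 40
dave | 4
alice | 3
alice | 2
eve | 1

Derivation:
After SELECT (5 rows):
books.owner | books.score
eve | 1
alice | 2
alice | 3
alice | 40
dave | 4
After ORDER BY (5 rows):
books.owner | books.score
alice | 40
dave | 4
alice | 3
alice | 2
eve | 1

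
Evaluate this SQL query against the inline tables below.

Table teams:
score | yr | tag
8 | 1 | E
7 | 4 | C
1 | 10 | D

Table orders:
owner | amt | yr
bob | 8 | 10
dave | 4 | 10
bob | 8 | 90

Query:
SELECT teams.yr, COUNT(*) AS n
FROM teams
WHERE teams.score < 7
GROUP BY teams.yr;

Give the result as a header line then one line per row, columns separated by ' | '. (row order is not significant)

After WHERE (1 rows):
teams.score | teams.yr | teams.tag
1 | 10 | D
After GROUP BY (1 rows):
teams.yr | n
10 | 1

== RESULT ==
teams.yr | n
10 | 1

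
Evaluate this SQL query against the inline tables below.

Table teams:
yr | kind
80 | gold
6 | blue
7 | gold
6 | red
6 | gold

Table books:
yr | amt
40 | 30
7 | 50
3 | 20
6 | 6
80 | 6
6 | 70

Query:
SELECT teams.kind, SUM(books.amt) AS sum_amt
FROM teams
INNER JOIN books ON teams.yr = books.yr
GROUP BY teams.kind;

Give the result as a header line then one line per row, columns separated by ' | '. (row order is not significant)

After JOIN books (8 rows):
teams.yr | teams.kind | books.yr | books.amt
80 | gold | 80 | 6
6 | blue | 6 | 6
6 | blue | 6 | 70
7 | gold | 7 | 50
6 | red | 6 | 6
6 | red | 6 | 70
6 | gold | 6 | 6
6 | gold | 6 | 70
After GROUP BY (3 rows):
teams.kind | sum_amt
gold | 132
blue | 76
red | 76

== RESULT ==
teams.kind | sum_amt
gold | 132
blue | 76
red | 76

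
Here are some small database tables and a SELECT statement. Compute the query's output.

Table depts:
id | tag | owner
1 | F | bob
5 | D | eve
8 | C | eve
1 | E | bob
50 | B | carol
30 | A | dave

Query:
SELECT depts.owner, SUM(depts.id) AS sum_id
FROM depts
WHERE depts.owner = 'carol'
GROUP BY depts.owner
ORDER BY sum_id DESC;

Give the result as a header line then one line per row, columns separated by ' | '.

== RESULT ==
depts.owner | sum_id
carol | 50

Derivation:
After WHERE (1 rows):
depts.id | depts.tag | depts.owner
50 | B | carol
After GROUP BY (1 rows):
depts.owner | sum_id
carol | 50
After ORDER BY (1 rows):
depts.owner | sum_id
carol | 50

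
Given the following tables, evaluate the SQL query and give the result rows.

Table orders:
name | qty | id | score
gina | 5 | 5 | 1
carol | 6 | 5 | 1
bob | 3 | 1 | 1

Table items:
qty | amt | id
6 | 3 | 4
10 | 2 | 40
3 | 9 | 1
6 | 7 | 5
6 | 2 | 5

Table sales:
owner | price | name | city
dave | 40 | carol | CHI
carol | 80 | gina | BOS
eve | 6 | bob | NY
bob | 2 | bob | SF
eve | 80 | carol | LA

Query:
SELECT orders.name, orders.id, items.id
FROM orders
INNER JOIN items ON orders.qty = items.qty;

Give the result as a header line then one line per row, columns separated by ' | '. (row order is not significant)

== RESULT ==
orders.name | orders.id | items.id
carol | 5 | 4
carol | 5 | 5
carol | 5 | 5
bob | 1 | 1

Derivation:
After JOIN items (4 rows):
orders.name | orders.qty | orders.id | orders.score | items.qty | items.amt | items.id
carol | 6 | 5 | 1 | 6 | 3 | 4
carol | 6 | 5 | 1 | 6 | 7 | 5
carol | 6 | 5 | 1 | 6 | 2 | 5
bob | 3 | 1 | 1 | 3 | 9 | 1
After SELECT (4 rows):
orders.name | orders.id | items.id
carol | 5 | 4
carol | 5 | 5
carol | 5 | 5
bob | 1 | 1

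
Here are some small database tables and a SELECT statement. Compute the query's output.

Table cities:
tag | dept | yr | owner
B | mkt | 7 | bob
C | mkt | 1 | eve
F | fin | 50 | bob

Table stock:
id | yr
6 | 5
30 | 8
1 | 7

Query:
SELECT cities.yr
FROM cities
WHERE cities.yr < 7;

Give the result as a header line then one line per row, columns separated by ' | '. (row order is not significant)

== RESULT ==
cities.yr
1

Derivation:
After WHERE (1 rows):
cities.tag | cities.dept | cities.yr | cities.owner
C | mkt | 1 | eve
After SELECT (1 rows):
cities.yr
1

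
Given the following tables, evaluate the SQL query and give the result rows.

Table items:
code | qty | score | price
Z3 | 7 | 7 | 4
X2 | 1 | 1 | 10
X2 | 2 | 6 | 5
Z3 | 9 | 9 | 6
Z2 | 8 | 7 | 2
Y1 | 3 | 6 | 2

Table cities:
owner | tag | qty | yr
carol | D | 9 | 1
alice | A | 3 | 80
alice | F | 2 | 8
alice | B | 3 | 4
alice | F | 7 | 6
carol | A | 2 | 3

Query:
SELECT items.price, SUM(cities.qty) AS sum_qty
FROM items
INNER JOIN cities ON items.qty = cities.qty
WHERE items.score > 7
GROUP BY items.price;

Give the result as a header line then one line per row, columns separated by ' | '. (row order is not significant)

After JOIN cities (6 rows):
items.code | items.qty | items.score | items.price | cities.owner | cities.tag | cities.qty | cities.yr
Z3 | 7 | 7 | 4 | alice | F | 7 | 6
X2 | 2 | 6 | 5 | alice | F | 2 | 8
X2 | 2 | 6 | 5 | carol | A | 2 | 3
Z3 | 9 | 9 | 6 | carol | D | 9 | 1
Y1 | 3 | 6 | 2 | alice | A | 3 | 80
Y1 | 3 | 6 | 2 | alice | B | 3 | 4
After WHERE (1 rows):
items.code | items.qty | items.score | items.price | cities.owner | cities.tag | cities.qty | cities.yr
Z3 | 9 | 9 | 6 | carol | D | 9 | 1
After GROUP BY (1 rows):
items.price | sum_qty
6 | 9

== RESULT ==
items.price | sum_qty
6 | 9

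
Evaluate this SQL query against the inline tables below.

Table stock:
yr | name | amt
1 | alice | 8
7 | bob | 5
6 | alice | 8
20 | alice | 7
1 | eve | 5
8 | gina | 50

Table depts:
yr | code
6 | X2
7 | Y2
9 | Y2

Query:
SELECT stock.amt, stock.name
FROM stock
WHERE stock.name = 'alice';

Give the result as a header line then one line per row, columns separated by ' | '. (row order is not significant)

== RESULT ==
stock.amt | stock.name
8 | alice
8 | alice
7 | alice

Derivation:
After WHERE (3 rows):
stock.yr | stock.name | stock.amt
1 | alice | 8
6 | alice | 8
20 | alice | 7
After SELECT (3 rows):
stock.amt | stock.name
8 | alice
8 | alice
7 | alice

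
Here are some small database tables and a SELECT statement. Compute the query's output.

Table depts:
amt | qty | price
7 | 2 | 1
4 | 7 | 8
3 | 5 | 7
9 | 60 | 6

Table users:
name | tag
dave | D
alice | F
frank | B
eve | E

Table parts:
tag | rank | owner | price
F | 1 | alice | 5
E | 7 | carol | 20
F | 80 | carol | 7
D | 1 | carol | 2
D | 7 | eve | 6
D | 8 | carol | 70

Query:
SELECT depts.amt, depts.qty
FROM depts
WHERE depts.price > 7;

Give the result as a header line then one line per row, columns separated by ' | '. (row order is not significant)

After WHERE (1 rows):
depts.amt | depts.qty | depts.price
4 | 7 | 8
After SELECT (1 rows):
depts.amt | depts.qty
4 | 7

== RESULT ==
depts.amt | depts.qty
4 | 7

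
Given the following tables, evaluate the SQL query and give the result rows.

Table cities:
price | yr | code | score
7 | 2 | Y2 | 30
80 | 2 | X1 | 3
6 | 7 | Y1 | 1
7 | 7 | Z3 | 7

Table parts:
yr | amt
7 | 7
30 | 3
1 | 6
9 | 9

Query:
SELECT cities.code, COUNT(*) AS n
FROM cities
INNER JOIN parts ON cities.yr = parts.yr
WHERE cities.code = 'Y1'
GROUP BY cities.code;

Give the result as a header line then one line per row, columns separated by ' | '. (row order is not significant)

== RESULT ==
cities.code | n
Y1 | 1

Derivation:
After JOIN parts (2 rows):
cities.price | cities.yr | cities.code | cities.score | parts.yr | parts.amt
6 | 7 | Y1 | 1 | 7 | 7
7 | 7 | Z3 | 7 | 7 | 7
After WHERE (1 rows):
cities.price | cities.yr | cities.code | cities.score | parts.yr | parts.amt
6 | 7 | Y1 | 1 | 7 | 7
After GROUP BY (1 rows):
cities.code | n
Y1 | 1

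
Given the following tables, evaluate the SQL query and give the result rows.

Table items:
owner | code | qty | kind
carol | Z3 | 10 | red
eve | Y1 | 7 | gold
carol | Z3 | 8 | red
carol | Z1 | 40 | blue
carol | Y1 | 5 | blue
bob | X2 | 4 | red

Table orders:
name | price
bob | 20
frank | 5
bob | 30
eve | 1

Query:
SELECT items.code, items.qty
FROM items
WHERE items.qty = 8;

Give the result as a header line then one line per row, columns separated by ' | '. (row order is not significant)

After WHERE (1 rows):
items.owner | items.code | items.qty | items.kind
carol | Z3 | 8 | red
After SELECT (1 rows):
items.code | items.qty
Z3 | 8

== RESULT ==
items.code | items.qty
Z3 | 8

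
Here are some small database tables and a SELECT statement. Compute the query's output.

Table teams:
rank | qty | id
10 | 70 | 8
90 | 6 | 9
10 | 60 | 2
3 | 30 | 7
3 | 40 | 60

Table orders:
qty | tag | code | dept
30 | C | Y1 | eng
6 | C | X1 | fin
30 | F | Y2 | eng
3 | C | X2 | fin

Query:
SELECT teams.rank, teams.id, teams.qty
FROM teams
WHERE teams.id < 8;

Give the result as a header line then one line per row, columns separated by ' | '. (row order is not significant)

After WHERE (2 rows):
teams.rank | teams.qty | teams.id
10 | 60 | 2
3 | 30 | 7
After SELECT (2 rows):
teams.rank | teams.id | teams.qty
10 | 2 | 60
3 | 7 | 30

== RESULT ==
teams.rank | teams.id | teams.qty
10 | 2 | 60
3 | 7 | 30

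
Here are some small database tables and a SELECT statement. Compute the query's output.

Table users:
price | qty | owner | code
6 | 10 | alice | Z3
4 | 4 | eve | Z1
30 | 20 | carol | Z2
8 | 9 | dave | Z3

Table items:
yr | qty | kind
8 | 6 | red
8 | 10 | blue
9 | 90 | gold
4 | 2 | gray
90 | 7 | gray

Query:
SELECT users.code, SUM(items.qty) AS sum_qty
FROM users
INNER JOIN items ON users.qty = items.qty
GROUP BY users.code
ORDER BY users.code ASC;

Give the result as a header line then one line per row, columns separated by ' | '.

== RESULT ==
users.code | sum_qty
Z3 | 10

Derivation:
After JOIN items (1 rows):
users.price | users.qty | users.owner | users.code | items.yr | items.qty | items.kind
6 | 10 | alice | Z3 | 8 | 10 | blue
After GROUP BY (1 rows):
users.code | sum_qty
Z3 | 10
After ORDER BY (1 rows):
users.code | sum_qty
Z3 | 10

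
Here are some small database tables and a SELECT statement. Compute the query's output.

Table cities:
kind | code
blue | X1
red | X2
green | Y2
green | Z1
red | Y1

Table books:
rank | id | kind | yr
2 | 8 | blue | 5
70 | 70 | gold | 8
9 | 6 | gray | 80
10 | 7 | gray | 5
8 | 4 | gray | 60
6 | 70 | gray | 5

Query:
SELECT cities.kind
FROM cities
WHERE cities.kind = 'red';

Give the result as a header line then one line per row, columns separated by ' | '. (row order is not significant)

== RESULT ==
cities.kind
red
red

Derivation:
After WHERE (2 rows):
cities.kind | cities.code
red | X2
red | Y1
After SELECT (2 rows):
cities.kind
red
red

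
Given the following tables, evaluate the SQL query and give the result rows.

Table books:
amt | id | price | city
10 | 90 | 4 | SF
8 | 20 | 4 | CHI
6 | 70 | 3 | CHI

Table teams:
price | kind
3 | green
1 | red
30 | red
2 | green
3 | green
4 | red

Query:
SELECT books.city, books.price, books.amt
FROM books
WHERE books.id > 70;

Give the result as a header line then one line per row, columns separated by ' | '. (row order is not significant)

== RESULT ==
books.city | books.price | books.amt
SF | 4 | 10

Derivation:
After WHERE (1 rows):
books.amt | books.id | books.price | books.city
10 | 90 | 4 | SF
After SELECT (1 rows):
books.city | books.price | books.amt
SF | 4 | 10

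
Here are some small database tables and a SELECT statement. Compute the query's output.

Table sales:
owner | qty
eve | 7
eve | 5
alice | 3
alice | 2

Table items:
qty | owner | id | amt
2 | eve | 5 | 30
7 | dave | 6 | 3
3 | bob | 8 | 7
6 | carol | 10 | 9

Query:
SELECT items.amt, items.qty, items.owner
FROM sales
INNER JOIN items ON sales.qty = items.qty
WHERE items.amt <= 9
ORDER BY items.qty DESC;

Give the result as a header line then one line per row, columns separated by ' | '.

== RESULT ==
items.amt | items.qty | items.owner
3 | 7 | dave
7 | 3 | bob

Derivation:
After JOIN items (3 rows):
sales.owner | sales.qty | items.qty | items.owner | items.id | items.amt
eve | 7 | 7 | dave | 6 | 3
alice | 3 | 3 | bob | 8 | 7
alice | 2 | 2 | eve | 5 | 30
After WHERE (2 rows):
sales.owner | sales.qty | items.qty | items.owner | items.id | items.amt
eve | 7 | 7 | dave | 6 | 3
alice | 3 | 3 | bob | 8 | 7
After SELECT (2 rows):
items.amt | items.qty | items.owner
3 | 7 | dave
7 | 3 | bob
After ORDER BY (2 rows):
items.amt | items.qty | items.owner
3 | 7 | dave
7 | 3 | bob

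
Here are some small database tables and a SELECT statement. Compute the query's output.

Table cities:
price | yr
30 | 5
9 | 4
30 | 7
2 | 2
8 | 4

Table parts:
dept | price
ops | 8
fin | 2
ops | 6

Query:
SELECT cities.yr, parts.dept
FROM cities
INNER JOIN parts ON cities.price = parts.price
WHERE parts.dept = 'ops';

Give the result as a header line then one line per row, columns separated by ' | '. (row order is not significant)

== RESULT ==
cities.yr | parts.dept
4 | ops

Derivation:
After JOIN parts (2 rows):
cities.price | cities.yr | parts.dept | parts.price
2 | 2 | fin | 2
8 | 4 | ops | 8
After WHERE (1 rows):
cities.price | cities.yr | parts.dept | parts.price
8 | 4 | ops | 8
After SELECT (1 rows):
cities.yr | parts.dept
4 | ops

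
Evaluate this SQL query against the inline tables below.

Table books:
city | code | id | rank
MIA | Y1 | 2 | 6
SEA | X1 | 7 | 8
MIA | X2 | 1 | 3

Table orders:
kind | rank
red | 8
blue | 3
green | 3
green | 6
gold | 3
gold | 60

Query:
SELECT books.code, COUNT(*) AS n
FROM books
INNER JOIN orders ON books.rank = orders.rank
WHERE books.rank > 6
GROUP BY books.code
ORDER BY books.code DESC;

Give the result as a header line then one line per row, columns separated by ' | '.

== RESULT ==
books.code | n
X1 | 1

Derivation:
After JOIN orders (5 rows):
books.city | books.code | books.id | books.rank | orders.kind | orders.rank
MIA | Y1 | 2 | 6 | green | 6
SEA | X1 | 7 | 8 | red | 8
MIA | X2 | 1 | 3 | blue | 3
MIA | X2 | 1 | 3 | green | 3
MIA | X2 | 1 | 3 | gold | 3
After WHERE (1 rows):
books.city | books.code | books.id | books.rank | orders.kind | orders.rank
SEA | X1 | 7 | 8 | red | 8
After GROUP BY (1 rows):
books.code | n
X1 | 1
After ORDER BY (1 rows):
books.code | n
X1 | 1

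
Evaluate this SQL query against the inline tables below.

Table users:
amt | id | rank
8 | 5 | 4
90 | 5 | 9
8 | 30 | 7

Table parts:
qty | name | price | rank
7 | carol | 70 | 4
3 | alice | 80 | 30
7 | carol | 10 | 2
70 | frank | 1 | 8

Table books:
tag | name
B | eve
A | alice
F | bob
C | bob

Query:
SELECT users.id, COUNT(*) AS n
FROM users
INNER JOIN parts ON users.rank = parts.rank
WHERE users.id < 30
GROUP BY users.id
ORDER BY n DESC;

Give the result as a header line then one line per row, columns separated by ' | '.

After JOIN parts (1 rows):
users.amt | users.id | users.rank | parts.qty | parts.name | parts.price | parts.rank
8 | 5 | 4 | 7 | carol | 70 | 4
After WHERE (1 rows):
users.amt | users.id | users.rank | parts.qty | parts.name | parts.price | parts.rank
8 | 5 | 4 | 7 | carol | 70 | 4
After GROUP BY (1 rows):
users.id | n
5 | 1
After ORDER BY (1 rows):
users.id | n
5 | 1

== RESULT ==
users.id | n
5 | 1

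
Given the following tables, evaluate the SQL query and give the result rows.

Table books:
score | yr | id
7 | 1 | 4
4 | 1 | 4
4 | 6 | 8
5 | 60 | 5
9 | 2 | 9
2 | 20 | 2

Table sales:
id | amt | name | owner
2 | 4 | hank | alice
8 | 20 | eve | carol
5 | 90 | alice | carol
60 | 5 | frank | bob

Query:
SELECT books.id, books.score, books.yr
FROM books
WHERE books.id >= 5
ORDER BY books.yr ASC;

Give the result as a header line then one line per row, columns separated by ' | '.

== RESULT ==
books.id | books.score | books.yr
9 | 9 | 2
8 | 4 | 6
5 | 5 | 60

Derivation:
After WHERE (3 rows):
books.score | books.yr | books.id
4 | 6 | 8
5 | 60 | 5
9 | 2 | 9
After SELECT (3 rows):
books.id | books.score | books.yr
8 | 4 | 6
5 | 5 | 60
9 | 9 | 2
After ORDER BY (3 rows):
books.id | books.score | books.yr
9 | 9 | 2
8 | 4 | 6
5 | 5 | 60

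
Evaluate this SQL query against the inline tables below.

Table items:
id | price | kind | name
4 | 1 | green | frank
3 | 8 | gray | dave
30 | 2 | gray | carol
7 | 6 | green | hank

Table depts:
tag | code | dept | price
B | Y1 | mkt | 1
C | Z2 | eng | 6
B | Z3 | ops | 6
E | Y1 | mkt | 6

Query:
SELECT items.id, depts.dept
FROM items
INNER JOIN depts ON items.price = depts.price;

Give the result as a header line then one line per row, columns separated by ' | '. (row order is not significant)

== RESULT ==
items.id | depts.dept
4 | mkt
7 | eng
7 | ops
7 | mkt

Derivation:
After JOIN depts (4 rows):
items.id | items.price | items.kind | items.name | depts.tag | depts.code | depts.dept | depts.price
4 | 1 | green | frank | B | Y1 | mkt | 1
7 | 6 | green | hank | C | Z2 | eng | 6
7 | 6 | green | hank | B | Z3 | ops | 6
7 | 6 | green | hank | E | Y1 | mkt | 6
After SELECT (4 rows):
items.id | depts.dept
4 | mkt
7 | eng
7 | ops
7 | mkt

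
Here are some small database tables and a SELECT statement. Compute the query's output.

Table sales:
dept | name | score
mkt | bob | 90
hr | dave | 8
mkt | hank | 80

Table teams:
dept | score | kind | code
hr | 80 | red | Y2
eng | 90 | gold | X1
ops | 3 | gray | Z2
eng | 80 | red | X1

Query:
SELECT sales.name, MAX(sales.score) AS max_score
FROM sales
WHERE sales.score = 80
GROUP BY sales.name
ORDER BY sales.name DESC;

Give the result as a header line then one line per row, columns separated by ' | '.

== RESULT ==
sales.name | max_score
hank | 80

Derivation:
After WHERE (1 rows):
sales.dept | sales.name | sales.score
mkt | hank | 80
After GROUP BY (1 rows):
sales.name | max_score
hank | 80
After ORDER BY (1 rows):
sales.name | max_score
hank | 80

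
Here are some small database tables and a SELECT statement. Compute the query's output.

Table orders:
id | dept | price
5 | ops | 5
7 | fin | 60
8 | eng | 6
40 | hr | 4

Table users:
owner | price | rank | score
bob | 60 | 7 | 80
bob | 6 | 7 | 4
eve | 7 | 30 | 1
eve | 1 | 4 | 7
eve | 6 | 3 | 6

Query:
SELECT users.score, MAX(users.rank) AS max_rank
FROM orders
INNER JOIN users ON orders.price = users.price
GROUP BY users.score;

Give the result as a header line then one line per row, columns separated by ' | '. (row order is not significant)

After JOIN users (3 rows):
orders.id | orders.dept | orders.price | users.owner | users.price | users.rank | users.score
7 | fin | 60 | bob | 60 | 7 | 80
8 | eng | 6 | bob | 6 | 7 | 4
8 | eng | 6 | eve | 6 | 3 | 6
After GROUP BY (3 rows):
users.score | max_rank
80 | 7
4 | 7
6 | 3

== RESULT ==
users.score | max_rank
80 | 7
4 | 7
6 | 3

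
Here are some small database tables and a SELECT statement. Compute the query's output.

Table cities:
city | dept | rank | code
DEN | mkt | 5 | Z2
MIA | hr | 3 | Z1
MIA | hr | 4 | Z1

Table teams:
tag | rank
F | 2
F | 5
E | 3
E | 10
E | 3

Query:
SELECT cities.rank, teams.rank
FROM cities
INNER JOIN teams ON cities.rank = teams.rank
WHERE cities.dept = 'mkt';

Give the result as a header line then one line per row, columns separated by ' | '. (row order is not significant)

== RESULT ==
cities.rank | teams.rank
5 | 5

Derivation:
After JOIN teams (3 rows):
cities.city | cities.dept | cities.rank | cities.code | teams.tag | teams.rank
DEN | mkt | 5 | Z2 | F | 5
MIA | hr | 3 | Z1 | E | 3
MIA | hr | 3 | Z1 | E | 3
After WHERE (1 rows):
cities.city | cities.dept | cities.rank | cities.code | teams.tag | teams.rank
DEN | mkt | 5 | Z2 | F | 5
After SELECT (1 rows):
cities.rank | teams.rank
5 | 5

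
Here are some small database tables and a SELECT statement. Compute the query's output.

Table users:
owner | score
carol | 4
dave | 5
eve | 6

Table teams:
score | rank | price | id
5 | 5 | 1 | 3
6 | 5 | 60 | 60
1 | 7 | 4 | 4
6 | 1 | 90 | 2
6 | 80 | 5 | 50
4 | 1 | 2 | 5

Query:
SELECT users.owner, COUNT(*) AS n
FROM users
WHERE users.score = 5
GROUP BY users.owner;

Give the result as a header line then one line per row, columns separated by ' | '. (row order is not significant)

After WHERE (1 rows):
users.owner | users.score
dave | 5
After GROUP BY (1 rows):
users.owner | n
dave | 1

== RESULT ==
users.owner | n
dave | 1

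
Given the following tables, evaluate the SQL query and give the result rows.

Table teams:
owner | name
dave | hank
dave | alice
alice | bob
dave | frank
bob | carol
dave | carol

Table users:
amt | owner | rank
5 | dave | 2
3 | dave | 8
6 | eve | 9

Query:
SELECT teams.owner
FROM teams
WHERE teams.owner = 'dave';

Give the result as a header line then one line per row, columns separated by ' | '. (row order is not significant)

== RESULT ==
teams.owner
dave
dave
dave
dave

Derivation:
After WHERE (4 rows):
teams.owner | teams.name
dave | hank
dave | alice
dave | frank
dave | carol
After SELECT (4 rows):
teams.owner
dave
dave
dave
dave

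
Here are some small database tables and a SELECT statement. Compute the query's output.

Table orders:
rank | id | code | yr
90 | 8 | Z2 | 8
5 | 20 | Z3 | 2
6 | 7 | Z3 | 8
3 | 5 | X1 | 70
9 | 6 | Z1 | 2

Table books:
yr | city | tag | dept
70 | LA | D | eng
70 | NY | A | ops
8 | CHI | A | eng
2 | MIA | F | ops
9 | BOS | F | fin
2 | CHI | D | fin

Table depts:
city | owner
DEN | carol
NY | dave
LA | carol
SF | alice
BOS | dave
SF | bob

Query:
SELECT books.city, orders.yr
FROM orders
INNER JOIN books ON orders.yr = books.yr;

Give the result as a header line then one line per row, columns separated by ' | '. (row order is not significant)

After JOIN books (8 rows):
orders.rank | orders.id | orders.code | orders.yr | books.yr | books.city | books.tag | books.dept
90 | 8 | Z2 | 8 | 8 | CHI | A | eng
5 | 20 | Z3 | 2 | 2 | MIA | F | ops
5 | 20 | Z3 | 2 | 2 | CHI | D | fin
6 | 7 | Z3 | 8 | 8 | CHI | A | eng
3 | 5 | X1 | 70 | 70 | LA | D | eng
3 | 5 | X1 | 70 | 70 | NY | A | ops
9 | 6 | Z1 | 2 | 2 | MIA | F | ops
9 | 6 | Z1 | 2 | 2 | CHI | D | fin
After SELECT (8 rows):
books.city | orders.yr
CHI | 8
MIA | 2
CHI | 2
CHI | 8
LA | 70
NY | 70
MIA | 2
CHI | 2

== RESULT ==
books.city | orders.yr
CHI | 8
MIA | 2
CHI | 2
CHI | 8
LA | 70
NY | 70
MIA | 2
CHI | 2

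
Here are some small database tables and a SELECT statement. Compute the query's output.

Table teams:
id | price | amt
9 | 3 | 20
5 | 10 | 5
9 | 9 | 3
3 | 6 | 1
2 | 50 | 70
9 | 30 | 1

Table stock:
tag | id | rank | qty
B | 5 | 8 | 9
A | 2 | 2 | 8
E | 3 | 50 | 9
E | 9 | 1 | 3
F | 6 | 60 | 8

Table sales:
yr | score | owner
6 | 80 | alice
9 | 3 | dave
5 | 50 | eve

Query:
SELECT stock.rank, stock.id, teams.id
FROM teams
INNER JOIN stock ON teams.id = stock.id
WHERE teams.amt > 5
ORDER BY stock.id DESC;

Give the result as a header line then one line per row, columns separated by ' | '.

== RESULT ==
stock.rank | stock.id | teams.id
1 | 9 | 9
2 | 2 | 2

Derivation:
After JOIN stock (6 rows):
teams.id | teams.price | teams.amt | stock.tag | stock.id | stock.rank | stock.qty
9 | 3 | 20 | E | 9 | 1 | 3
5 | 10 | 5 | B | 5 | 8 | 9
9 | 9 | 3 | E | 9 | 1 | 3
3 | 6 | 1 | E | 3 | 50 | 9
2 | 50 | 70 | A | 2 | 2 | 8
9 | 30 | 1 | E | 9 | 1 | 3
After WHERE (2 rows):
teams.id | teams.price | teams.amt | stock.tag | stock.id | stock.rank | stock.qty
9 | 3 | 20 | E | 9 | 1 | 3
2 | 50 | 70 | A | 2 | 2 | 8
After SELECT (2 rows):
stock.rank | stock.id | teams.id
1 | 9 | 9
2 | 2 | 2
After ORDER BY (2 rows):
stock.rank | stock.id | teams.id
1 | 9 | 9
2 | 2 | 2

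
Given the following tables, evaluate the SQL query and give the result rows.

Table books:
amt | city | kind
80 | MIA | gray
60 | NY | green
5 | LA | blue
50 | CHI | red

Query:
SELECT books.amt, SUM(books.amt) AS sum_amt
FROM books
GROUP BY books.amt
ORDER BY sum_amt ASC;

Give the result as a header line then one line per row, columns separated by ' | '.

== RESULT ==
books.amt | sum_amt
5 | 5
50 | 50
60 | 60
80 | 80

Derivation:
After GROUP BY (4 rows):
books.amt | sum_amt
80 | 80
60 | 60
5 | 5
50 | 50
After ORDER BY (4 rows):
books.amt | sum_amt
5 | 5
50 | 50
60 | 60
80 | 80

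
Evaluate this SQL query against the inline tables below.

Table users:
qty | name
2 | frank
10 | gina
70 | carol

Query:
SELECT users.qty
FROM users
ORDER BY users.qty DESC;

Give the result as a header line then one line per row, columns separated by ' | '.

After SELECT (3 rows):
users.qty
2
10
70
After ORDER BY (3 rows):
users.qty
70
10
2

== RESULT ==
users.qty
70
10
2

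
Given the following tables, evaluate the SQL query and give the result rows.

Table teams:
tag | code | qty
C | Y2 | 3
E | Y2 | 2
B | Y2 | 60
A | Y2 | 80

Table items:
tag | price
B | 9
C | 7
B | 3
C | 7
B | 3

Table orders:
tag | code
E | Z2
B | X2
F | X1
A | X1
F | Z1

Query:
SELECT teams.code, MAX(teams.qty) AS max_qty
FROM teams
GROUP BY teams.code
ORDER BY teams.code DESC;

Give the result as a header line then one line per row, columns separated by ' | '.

== RESULT ==
teams.code | max_qty
Y2 | 80

Derivation:
After GROUP BY (1 rows):
teams.code | max_qty
Y2 | 80
After ORDER BY (1 rows):
teams.code | max_qty
Y2 | 80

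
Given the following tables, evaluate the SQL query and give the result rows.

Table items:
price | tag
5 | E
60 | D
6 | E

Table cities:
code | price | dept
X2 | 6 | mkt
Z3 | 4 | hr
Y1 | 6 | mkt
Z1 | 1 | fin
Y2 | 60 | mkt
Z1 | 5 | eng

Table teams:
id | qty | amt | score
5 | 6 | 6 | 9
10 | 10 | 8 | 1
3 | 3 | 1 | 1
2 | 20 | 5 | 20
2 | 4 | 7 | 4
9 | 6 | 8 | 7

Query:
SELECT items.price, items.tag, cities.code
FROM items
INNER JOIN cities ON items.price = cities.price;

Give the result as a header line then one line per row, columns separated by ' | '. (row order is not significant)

After JOIN cities (4 rows):
items.price | items.tag | cities.code | cities.price | cities.dept
5 | E | Z1 | 5 | eng
60 | D | Y2 | 60 | mkt
6 | E | X2 | 6 | mkt
6 | E | Y1 | 6 | mkt
After SELECT (4 rows):
items.price | items.tag | cities.code
5 | E | Z1
60 | D | Y2
6 | E | X2
6 | E | Y1

== RESULT ==
items.price | items.tag | cities.code
5 | E | Z1
60 | D | Y2
6 | E | X2
6 | E | Y1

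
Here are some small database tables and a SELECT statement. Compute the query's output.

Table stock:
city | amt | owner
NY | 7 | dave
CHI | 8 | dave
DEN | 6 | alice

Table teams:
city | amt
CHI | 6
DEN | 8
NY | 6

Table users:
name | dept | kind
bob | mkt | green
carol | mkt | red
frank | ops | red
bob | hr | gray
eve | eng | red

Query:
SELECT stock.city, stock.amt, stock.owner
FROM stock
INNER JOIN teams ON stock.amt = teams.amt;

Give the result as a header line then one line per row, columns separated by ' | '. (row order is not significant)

After JOIN teams (3 rows):
stock.city | stock.amt | stock.owner | teams.city | teams.amt
CHI | 8 | dave | DEN | 8
DEN | 6 | alice | CHI | 6
DEN | 6 | alice | NY | 6
After SELECT (3 rows):
stock.city | stock.amt | stock.owner
CHI | 8 | dave
DEN | 6 | alice
DEN | 6 | alice

== RESULT ==
stock.city | stock.amt | stock.owner
CHI | 8 | dave
DEN | 6 | alice
DEN | 6 | alice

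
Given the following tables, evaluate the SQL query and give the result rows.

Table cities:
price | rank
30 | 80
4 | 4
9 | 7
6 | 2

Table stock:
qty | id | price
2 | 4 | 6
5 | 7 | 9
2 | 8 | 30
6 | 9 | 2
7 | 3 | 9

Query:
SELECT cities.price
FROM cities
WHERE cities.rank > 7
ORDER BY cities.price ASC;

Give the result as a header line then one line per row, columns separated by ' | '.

After WHERE (1 rows):
cities.price | cities.rank
30 | 80
After SELECT (1 rows):
cities.price
30
After ORDER BY (1 rows):
cities.price
30

== RESULT ==
cities.price
30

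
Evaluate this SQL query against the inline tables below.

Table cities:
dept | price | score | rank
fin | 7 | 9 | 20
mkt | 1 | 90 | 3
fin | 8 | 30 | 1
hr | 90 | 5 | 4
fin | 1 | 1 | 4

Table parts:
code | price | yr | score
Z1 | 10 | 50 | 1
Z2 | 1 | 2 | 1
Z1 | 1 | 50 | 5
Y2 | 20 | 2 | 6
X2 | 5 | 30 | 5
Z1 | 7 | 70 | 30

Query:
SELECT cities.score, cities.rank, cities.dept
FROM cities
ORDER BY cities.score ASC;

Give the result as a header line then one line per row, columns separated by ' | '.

== RESULT ==
cities.score | cities.rank | cities.dept
1 | 4 | fin
5 | 4 | hr
9 | 20 | fin
30 | 1 | fin
90 | 3 | mkt

Derivation:
After SELECT (5 rows):
cities.score | cities.rank | cities.dept
9 | 20 | fin
90 | 3 | mkt
30 | 1 | fin
5 | 4 | hr
1 | 4 | fin
After ORDER BY (5 rows):
cities.score | cities.rank | cities.dept
1 | 4 | fin
5 | 4 | hr
9 | 20 | fin
30 | 1 | fin
90 | 3 | mkt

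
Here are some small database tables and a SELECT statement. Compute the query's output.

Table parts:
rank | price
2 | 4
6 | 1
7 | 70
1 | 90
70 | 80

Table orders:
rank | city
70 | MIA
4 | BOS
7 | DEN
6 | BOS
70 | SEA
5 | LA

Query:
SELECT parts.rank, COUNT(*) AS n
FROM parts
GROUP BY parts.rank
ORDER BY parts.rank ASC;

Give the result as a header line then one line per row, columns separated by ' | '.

== RESULT ==
parts.rank | n
1 | 1
2 | 1
6 | 1
7 | 1
70 | 1

Derivation:
After GROUP BY (5 rows):
parts.rank | n
2 | 1
6 | 1
7 | 1
1 | 1
70 | 1
After ORDER BY (5 rows):
parts.rank | n
1 | 1
2 | 1
6 | 1
7 | 1
70 | 1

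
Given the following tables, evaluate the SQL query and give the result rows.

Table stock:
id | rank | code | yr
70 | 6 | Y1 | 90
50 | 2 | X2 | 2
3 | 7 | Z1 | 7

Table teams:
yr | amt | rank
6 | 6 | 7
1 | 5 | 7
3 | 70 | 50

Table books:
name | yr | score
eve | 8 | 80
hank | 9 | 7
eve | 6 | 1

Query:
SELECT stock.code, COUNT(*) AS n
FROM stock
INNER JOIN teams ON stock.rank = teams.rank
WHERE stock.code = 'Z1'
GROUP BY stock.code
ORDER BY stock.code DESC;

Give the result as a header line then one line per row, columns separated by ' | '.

== RESULT ==
stock.code | n
Z1 | 2

Derivation:
After JOIN teams (2 rows):
stock.id | stock.rank | stock.code | stock.yr | teams.yr | teams.amt | teams.rank
3 | 7 | Z1 | 7 | 6 | 6 | 7
3 | 7 | Z1 | 7 | 1 | 5 | 7
After WHERE (2 rows):
stock.id | stock.rank | stock.code | stock.yr | teams.yr | teams.amt | teams.rank
3 | 7 | Z1 | 7 | 6 | 6 | 7
3 | 7 | Z1 | 7 | 1 | 5 | 7
After GROUP BY (1 rows):
stock.code | n
Z1 | 2
After ORDER BY (1 rows):
stock.code | n
Z1 | 2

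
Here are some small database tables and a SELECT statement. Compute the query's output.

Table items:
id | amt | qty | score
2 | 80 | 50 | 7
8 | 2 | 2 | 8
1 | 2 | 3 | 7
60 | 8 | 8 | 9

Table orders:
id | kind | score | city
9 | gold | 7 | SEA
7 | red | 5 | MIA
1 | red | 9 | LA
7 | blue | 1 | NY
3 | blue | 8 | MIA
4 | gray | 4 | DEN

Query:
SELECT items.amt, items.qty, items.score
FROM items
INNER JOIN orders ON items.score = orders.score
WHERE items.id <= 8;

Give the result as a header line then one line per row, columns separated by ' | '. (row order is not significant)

After JOIN orders (4 rows):
items.id | items.amt | items.qty | items.score | orders.id | orders.kind | orders.score | orders.city
2 | 80 | 50 | 7 | 9 | gold | 7 | SEA
8 | 2 | 2 | 8 | 3 | blue | 8 | MIA
1 | 2 | 3 | 7 | 9 | gold | 7 | SEA
60 | 8 | 8 | 9 | 1 | red | 9 | LA
After WHERE (3 rows):
items.id | items.amt | items.qty | items.score | orders.id | orders.kind | orders.score | orders.city
2 | 80 | 50 | 7 | 9 | gold | 7 | SEA
8 | 2 | 2 | 8 | 3 | blue | 8 | MIA
1 | 2 | 3 | 7 | 9 | gold | 7 | SEA
After SELECT (3 rows):
items.amt | items.qty | items.score
80 | 50 | 7
2 | 2 | 8
2 | 3 | 7

== RESULT ==
items.amt | items.qty | items.score
80 | 50 | 7
2 | 2 | 8
2 | 3 | 7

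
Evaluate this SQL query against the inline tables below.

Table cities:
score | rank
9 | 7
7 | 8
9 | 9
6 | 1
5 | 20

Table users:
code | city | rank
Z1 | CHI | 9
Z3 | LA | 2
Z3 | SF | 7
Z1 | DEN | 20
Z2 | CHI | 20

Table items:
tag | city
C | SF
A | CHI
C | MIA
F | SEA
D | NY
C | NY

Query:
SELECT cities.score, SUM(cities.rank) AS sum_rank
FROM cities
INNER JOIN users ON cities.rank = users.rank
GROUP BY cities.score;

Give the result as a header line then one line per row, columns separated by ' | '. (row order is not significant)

After JOIN users (4 rows):
cities.score | cities.rank | users.code | users.city | users.rank
9 | 7 | Z3 | SF | 7
9 | 9 | Z1 | CHI | 9
5 | 20 | Z1 | DEN | 20
5 | 20 | Z2 | CHI | 20
After GROUP BY (2 rows):
cities.score | sum_rank
9 | 16
5 | 40

== RESULT ==
cities.score | sum_rank
9 | 16
5 | 40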